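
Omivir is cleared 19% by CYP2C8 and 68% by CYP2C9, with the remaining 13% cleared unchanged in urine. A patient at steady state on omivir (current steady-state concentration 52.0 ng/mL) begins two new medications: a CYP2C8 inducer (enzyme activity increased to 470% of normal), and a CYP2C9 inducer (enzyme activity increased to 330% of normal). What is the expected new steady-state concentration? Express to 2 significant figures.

The CYP2C8 pathway (19% of clearance) rises to 4.7× activity: 0.19 × 4.7 = 0.893.
The CYP2C9 pathway (68% of clearance) rises to 3.3× activity: 0.68 × 3.3 = 2.244.
Non-CYP routes (13%) are unchanged.
New clearance relative to baseline: 0.893 + 2.244 + 0.13 = 3.267.
Steady-state concentration ∝ 1/CL: new value = 52.0 / 3.267 = 16 ng/mL.

16 ng/mL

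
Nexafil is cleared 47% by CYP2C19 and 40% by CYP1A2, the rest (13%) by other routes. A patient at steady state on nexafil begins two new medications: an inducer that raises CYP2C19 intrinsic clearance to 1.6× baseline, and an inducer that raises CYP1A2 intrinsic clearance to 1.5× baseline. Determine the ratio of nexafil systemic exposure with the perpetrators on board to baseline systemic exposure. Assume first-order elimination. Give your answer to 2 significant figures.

0.67

CYP2C19: 0.47 × 1.6 = 0.752
CYP1A2: 0.4 × 1.5 = 0.6
Other: 0.13 (unchanged)
New clearance relative to baseline: 0.752 + 0.6 + 0.13 = 1.482.
Because systemic exposure varies inversely with clearance, the combined effect is 1 / 1.482 = 0.67.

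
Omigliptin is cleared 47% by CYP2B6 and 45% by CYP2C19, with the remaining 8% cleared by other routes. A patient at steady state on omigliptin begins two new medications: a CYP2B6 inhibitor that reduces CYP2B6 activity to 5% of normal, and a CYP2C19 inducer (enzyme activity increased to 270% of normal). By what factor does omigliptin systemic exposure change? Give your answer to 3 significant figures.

0.758

The CYP2B6 pathway (47% of clearance) falls to 0.05× activity: 0.47 × 0.05 = 0.0235.
The CYP2C19 pathway (45% of clearance) increases to 2.7× activity: 0.45 × 2.7 = 1.215.
The remaining 8% of clearance is unaffected.
CL_new/CL_old = 0.0235 + 1.215 + 0.08 = 1.3185.
Net systemic exposure ratio = 1 / 1.3185 = 0.758.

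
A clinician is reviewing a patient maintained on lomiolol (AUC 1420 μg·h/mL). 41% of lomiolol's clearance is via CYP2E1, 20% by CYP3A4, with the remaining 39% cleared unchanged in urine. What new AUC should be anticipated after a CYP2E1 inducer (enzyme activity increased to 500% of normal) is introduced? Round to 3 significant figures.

538 μg·h/mL

The CYP2E1 pathway (41% of clearance) is boosted to 5× activity: 0.41 × 5 = 2.05.
CYP3A4 (20%) and the residual 39% are unaffected.
New clearance relative to baseline: 2.05 + 0.2 + 0.39 = 2.64.
With dosing unchanged, AUC scales as 1/CL: 1420 / 2.64 = 538 μg·h/mL.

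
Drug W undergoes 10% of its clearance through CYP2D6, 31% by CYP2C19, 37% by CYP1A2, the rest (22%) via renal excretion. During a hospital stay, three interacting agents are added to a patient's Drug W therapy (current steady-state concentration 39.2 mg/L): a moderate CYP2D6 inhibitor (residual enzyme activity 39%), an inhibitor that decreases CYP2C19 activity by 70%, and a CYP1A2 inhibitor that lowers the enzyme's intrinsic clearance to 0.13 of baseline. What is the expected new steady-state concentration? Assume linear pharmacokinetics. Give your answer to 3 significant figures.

98.0 mg/L

The CYP2D6 pathway (10% of clearance) falls to 0.39× activity: 0.1 × 0.39 = 0.039.
The CYP2C19 pathway (31% of clearance) is reduced to 0.3× activity: 0.31 × 0.3 = 0.093.
The CYP1A2 pathway (37% of clearance) falls to 0.13× activity: 0.37 × 0.13 = 0.0481.
Non-CYP routes (22%) are unchanged.
New clearance relative to baseline: 0.039 + 0.093 + 0.0481 + 0.22 = 0.4001.
New steady-state concentration = 39.2 / 0.4001 = 98.0 mg/L (concentration scales inversely with clearance).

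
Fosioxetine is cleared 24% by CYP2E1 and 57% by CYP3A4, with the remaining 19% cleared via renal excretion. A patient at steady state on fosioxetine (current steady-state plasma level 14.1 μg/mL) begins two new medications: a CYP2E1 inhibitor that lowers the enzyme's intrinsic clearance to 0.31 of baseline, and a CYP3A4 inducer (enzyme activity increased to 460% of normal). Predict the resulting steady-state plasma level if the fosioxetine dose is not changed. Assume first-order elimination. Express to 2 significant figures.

4.9 μg/mL

The CYP2E1 pathway (24% of clearance) falls to 0.31× activity: 0.24 × 0.31 = 0.0744.
The CYP3A4 pathway (57% of clearance) increases to 4.6× activity: 0.57 × 4.6 = 2.622.
Non-CYP routes (19%) are unchanged.
New clearance relative to baseline: 0.0744 + 2.622 + 0.19 = 2.8864.
Dividing the baseline by the relative clearance: 14.1 / 2.8864 = 4.9 μg/mL.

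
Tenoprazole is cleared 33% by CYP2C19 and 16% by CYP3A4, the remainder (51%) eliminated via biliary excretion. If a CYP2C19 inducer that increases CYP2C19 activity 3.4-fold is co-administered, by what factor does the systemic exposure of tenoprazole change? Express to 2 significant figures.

The CYP2C19 pathway (33% of clearance) rises to 3.4× activity: 0.33 × 3.4 = 1.122.
CYP3A4 (16%) and the residual 51% are unaffected.
Relative clearance = 1.122 + 0.16 + 0.51 = 1.792.
Since systemic exposure ∝ 1/CL, the ratio is 1 / 1.792 = 0.56.

0.56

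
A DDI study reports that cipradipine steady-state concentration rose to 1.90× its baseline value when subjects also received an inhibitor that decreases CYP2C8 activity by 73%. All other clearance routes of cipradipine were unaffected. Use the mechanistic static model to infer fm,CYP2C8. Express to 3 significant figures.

0.649

Call the CYP2C8 fraction fm. After the interaction, CL_new/CL_old = fm × 0.27 + (1 − fm).
Steady-state concentration ratio = 1 / (new CL fraction), so new CL fraction = 1 / 1.90 = 0.5263.
fm × 0.27 + 1 − fm = 0.5263  ⇒  fm × (0.27 − 1) = −0.4737  ⇒  fm = 0.649.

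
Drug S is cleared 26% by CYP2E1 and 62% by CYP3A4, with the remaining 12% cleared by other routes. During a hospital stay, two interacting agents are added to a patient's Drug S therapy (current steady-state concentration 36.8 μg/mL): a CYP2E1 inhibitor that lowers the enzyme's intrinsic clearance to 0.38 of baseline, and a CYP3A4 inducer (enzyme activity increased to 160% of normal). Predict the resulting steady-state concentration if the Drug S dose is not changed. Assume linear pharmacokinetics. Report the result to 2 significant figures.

The CYP2E1 pathway (26% of clearance) is reduced to 0.38× activity: 0.26 × 0.38 = 0.0988.
The CYP3A4 pathway (62% of clearance) rises to 1.6× activity: 0.62 × 1.6 = 0.992.
Non-CYP routes (12%) are unchanged.
New clearance relative to baseline: 0.0988 + 0.992 + 0.12 = 1.2108.
Dividing the baseline by the relative clearance: 36.8 / 1.2108 = 30 μg/mL.

30 μg/mL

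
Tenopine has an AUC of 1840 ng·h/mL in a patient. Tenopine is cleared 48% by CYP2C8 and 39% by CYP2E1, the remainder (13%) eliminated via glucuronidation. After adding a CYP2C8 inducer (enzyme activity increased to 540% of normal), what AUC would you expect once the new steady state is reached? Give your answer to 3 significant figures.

591 ng·h/mL

The CYP2C8 pathway (48% of clearance) increases to 5.4× activity: 0.48 × 5.4 = 2.592.
CYP2E1 (39%) and the residual 13% are unaffected.
Relative clearance = 2.592 + 0.39 + 0.13 = 3.112.
AUC ∝ 1/CL, so new value = 1840 / 3.112 = 591 ng·h/mL.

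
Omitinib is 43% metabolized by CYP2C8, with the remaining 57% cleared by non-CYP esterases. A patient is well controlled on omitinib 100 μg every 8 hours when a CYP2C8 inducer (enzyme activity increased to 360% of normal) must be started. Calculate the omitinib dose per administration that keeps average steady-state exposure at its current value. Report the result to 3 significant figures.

The CYP2C8 pathway (43% of clearance) is boosted to 3.6× activity: 0.43 × 3.6 = 1.548.
Non-CYP routes (57%) are unchanged.
CL_new/CL_old = 1.548 + 0.57 = 2.118.
Exposure is unchanged when dose changes in proportion to clearance. New dose = 100 μg × 2.118 = 212 μg.

212 μg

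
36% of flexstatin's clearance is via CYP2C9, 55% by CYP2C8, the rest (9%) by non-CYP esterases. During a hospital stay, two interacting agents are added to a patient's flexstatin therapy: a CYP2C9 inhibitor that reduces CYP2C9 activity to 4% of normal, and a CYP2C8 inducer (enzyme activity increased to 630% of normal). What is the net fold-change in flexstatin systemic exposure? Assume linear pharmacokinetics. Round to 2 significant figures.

0.28

CYP2C9: 0.36 × 0.04 = 0.0144
CYP2C8: 0.55 × 6.3 = 3.465
Other: 0.09 (unchanged)
Relative clearance = 0.0144 + 3.465 + 0.09 = 3.5694.
Systemic exposure ∝ 1/CL: fold-change = 1 / 3.5694 = 0.28.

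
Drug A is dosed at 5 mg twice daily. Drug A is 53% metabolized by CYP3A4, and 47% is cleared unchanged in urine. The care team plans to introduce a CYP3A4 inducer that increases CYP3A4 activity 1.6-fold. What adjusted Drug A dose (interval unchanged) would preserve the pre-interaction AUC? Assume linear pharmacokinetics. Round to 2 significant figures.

CYP3A4: 0.53 × 1.6 = 0.848
Other: 0.47 (unchanged)
Relative clearance = 0.848 + 0.47 = 1.318.
Css,avg = (dose rate)/CL, so holding Css fixed requires dose ∝ CL: 5 × 1.318 = 6.6 mg.

6.6 mg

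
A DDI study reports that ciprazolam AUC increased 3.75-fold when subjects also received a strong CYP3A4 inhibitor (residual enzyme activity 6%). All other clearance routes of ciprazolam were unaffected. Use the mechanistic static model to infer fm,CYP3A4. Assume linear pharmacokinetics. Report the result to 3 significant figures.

0.780

CL'/CL = 1 / 3.75 = 0.2667
0.06·fm + (1 − fm) = 0.2667
fm = (0.2667 − 1) / (0.06 − 1) = 0.780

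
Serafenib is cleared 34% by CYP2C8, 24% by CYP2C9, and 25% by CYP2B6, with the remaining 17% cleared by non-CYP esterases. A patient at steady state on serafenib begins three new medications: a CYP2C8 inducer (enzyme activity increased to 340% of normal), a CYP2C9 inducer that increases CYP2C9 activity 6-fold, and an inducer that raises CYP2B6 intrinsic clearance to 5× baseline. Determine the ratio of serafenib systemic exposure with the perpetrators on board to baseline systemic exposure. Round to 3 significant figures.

The CYP2C8 pathway (34% of clearance) increases to 3.4× activity: 0.34 × 3.4 = 1.156.
The CYP2C9 pathway (24% of clearance) rises to 6× activity: 0.24 × 6 = 1.44.
The CYP2B6 pathway (25% of clearance) increases to 5× activity: 0.25 × 5 = 1.25.
Non-CYP routes (17%) are unchanged.
CL_new/CL_old = 1.156 + 1.44 + 1.25 + 0.17 = 4.016.
Systemic exposure ∝ 1/CL: fold-change = 1 / 4.016 = 0.249.

0.249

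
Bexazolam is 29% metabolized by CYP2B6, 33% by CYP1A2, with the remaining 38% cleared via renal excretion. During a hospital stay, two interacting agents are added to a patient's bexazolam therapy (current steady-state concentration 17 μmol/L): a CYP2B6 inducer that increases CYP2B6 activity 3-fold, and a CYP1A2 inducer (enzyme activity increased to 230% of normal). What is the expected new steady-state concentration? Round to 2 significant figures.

CYP2B6: 0.29 × 3 = 0.87
CYP1A2: 0.33 × 2.3 = 0.759
Other: 0.38 (unchanged)
Relative clearance = 0.87 + 0.759 + 0.38 = 2.009.
New steady-state concentration = 17 / 2.009 = 8.5 μmol/L (concentration scales inversely with clearance).

8.5 μmol/L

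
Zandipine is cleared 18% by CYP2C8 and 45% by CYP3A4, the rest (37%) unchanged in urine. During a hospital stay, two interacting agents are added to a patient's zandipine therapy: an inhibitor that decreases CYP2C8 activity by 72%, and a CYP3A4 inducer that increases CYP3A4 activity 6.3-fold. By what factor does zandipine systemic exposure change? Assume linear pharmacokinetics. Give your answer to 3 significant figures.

0.307

The CYP2C8 pathway (18% of clearance) drops to 0.28× activity: 0.18 × 0.28 = 0.0504.
The CYP3A4 pathway (45% of clearance) increases to 6.3× activity: 0.45 × 6.3 = 2.835.
The remaining 37% of clearance is unaffected.
Relative clearance = 0.0504 + 2.835 + 0.37 = 3.2554.
Systemic exposure ∝ 1/CL: fold-change = 1 / 3.2554 = 0.307.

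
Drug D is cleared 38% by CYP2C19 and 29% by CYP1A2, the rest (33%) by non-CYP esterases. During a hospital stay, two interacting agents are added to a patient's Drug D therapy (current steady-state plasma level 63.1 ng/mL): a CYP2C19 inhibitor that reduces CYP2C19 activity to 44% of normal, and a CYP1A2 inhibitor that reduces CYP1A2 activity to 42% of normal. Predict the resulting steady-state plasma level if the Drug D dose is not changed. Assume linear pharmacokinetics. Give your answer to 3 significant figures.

The CYP2C19 pathway (38% of clearance) drops to 0.44× activity: 0.38 × 0.44 = 0.1672.
The CYP1A2 pathway (29% of clearance) is reduced to 0.42× activity: 0.29 × 0.42 = 0.1218.
The remaining 33% of clearance is unaffected.
Relative clearance = 0.1672 + 0.1218 + 0.33 = 0.619.
New steady-state plasma level = 63.1 / 0.619 = 102 ng/mL (concentration scales inversely with clearance).

102 ng/mL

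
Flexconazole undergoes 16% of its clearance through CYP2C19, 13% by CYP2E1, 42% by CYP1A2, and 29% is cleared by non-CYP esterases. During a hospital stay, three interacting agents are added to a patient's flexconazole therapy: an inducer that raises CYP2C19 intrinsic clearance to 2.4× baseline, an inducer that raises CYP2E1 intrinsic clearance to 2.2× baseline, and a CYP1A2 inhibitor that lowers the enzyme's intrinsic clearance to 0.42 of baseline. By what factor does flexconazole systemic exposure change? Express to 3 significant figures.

CYP2C19: 0.16 × 2.4 = 0.384
CYP2E1: 0.13 × 2.2 = 0.286
CYP1A2: 0.42 × 0.42 = 0.1764
Other: 0.29 (unchanged)
Relative clearance = 0.384 + 0.286 + 0.1764 + 0.29 = 1.1364.
Systemic exposure ∝ 1/CL: fold-change = 1 / 1.1364 = 0.880.

0.880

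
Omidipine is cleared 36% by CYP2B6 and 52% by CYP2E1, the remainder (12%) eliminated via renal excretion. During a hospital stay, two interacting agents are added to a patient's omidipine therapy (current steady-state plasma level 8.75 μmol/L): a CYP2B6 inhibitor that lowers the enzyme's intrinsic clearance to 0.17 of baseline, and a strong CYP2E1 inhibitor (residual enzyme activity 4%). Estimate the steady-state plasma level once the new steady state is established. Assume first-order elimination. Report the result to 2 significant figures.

CYP2B6: 0.36 × 0.17 = 0.0612
CYP2E1: 0.52 × 0.04 = 0.0208
Other: 0.12 (unchanged)
New clearance relative to baseline: 0.0612 + 0.0208 + 0.12 = 0.202.
New steady-state plasma level = 8.75 / 0.202 = 43 μmol/L (concentration scales inversely with clearance).

43 μmol/L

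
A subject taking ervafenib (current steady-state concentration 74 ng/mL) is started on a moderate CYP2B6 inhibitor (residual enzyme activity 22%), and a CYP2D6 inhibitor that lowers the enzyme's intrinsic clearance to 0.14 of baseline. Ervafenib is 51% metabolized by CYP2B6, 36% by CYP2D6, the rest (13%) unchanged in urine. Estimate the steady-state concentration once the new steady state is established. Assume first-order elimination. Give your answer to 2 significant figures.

2.5 × 10² ng/mL

The CYP2B6 pathway (51% of clearance) falls to 0.22× activity: 0.51 × 0.22 = 0.1122.
The CYP2D6 pathway (36% of clearance) is reduced to 0.14× activity: 0.36 × 0.14 = 0.0504.
Non-CYP routes (13%) are unchanged.
CL_new/CL_old = 0.1122 + 0.0504 + 0.13 = 0.2926.
Dividing the baseline by the relative clearance: 74 / 0.2926 = 2.5 × 10² ng/mL.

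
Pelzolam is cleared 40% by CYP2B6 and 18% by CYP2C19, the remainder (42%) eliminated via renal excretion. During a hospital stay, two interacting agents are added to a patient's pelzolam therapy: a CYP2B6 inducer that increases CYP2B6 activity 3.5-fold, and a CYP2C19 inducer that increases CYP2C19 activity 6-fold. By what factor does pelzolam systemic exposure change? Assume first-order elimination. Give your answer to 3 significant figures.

The CYP2B6 pathway (40% of clearance) increases to 3.5× activity: 0.4 × 3.5 = 1.4.
The CYP2C19 pathway (18% of clearance) increases to 6× activity: 0.18 × 6 = 1.08.
The remaining 42% of clearance is unaffected.
New clearance relative to baseline: 1.4 + 1.08 + 0.42 = 2.9.
Because systemic exposure varies inversely with clearance, the combined effect is 1 / 2.9 = 0.345.

0.345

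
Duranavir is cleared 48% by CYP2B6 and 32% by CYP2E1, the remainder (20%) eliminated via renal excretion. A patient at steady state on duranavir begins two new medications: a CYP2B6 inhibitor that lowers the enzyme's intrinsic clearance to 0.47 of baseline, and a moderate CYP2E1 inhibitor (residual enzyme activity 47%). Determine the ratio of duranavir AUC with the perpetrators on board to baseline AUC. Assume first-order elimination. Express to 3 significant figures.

CYP2B6: 0.48 × 0.47 = 0.2256
CYP2E1: 0.32 × 0.47 = 0.1504
Other: 0.2 (unchanged)
Relative clearance = 0.2256 + 0.1504 + 0.2 = 0.576.
Net AUC ratio = 1 / 0.576 = 1.74.

1.74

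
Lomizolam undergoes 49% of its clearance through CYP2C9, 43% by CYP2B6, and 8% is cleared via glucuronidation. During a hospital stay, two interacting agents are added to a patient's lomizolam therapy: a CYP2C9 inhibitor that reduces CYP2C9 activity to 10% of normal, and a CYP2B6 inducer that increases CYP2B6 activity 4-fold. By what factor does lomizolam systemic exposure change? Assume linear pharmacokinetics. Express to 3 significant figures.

CYP2C9: 0.49 × 0.1 = 0.049
CYP2B6: 0.43 × 4 = 1.72
Other: 0.08 (unchanged)
Relative clearance = 0.049 + 1.72 + 0.08 = 1.849.
Systemic exposure ∝ 1/CL: fold-change = 1 / 1.849 = 0.541.

0.541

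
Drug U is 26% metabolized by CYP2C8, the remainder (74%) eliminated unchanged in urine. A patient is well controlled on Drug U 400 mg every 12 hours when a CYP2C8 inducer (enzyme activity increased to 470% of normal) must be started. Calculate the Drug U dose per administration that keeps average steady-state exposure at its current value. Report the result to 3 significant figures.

The CYP2C8 pathway (26% of clearance) rises to 4.7× activity: 0.26 × 4.7 = 1.222.
Non-CYP routes (74%) are unchanged.
Relative clearance = 1.222 + 0.74 = 1.962.
To maintain the same steady-state level, dose must scale with clearance: new dose = 400 × 1.962 = 785 mg.

785 mg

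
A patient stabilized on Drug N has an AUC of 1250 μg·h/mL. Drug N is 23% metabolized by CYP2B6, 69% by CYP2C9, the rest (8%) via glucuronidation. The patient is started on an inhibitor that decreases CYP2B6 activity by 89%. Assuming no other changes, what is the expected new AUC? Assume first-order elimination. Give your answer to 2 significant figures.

CYP2B6: 0.23 × 0.11 = 0.0253
CYP2C9: 0.69 (unchanged)
Other: 0.08 (unchanged)
CL_new/CL_old = 0.0253 + 0.69 + 0.08 = 0.7953.
New AUC = baseline ÷ relative clearance = 1250 / 0.7953 = 1.6 × 10³ μg·h/mL.

1.6 × 10³ μg·h/mL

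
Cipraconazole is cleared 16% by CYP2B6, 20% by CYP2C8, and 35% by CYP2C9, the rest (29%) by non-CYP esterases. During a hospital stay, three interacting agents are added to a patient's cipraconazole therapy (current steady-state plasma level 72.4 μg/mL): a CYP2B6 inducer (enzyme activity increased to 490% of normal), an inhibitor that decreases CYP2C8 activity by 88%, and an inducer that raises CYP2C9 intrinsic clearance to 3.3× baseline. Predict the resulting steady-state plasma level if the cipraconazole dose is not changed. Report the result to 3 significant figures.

32.1 μg/mL

The CYP2B6 pathway (16% of clearance) increases to 4.9× activity: 0.16 × 4.9 = 0.784.
The CYP2C8 pathway (20% of clearance) is reduced to 0.12× activity: 0.2 × 0.12 = 0.024.
The CYP2C9 pathway (35% of clearance) rises to 3.3× activity: 0.35 × 3.3 = 1.155.
Non-CYP routes (29%) are unchanged.
Relative clearance = 0.784 + 0.024 + 1.155 + 0.29 = 2.253.
Steady-state plasma level ∝ 1/CL: new value = 72.4 / 2.253 = 32.1 μg/mL.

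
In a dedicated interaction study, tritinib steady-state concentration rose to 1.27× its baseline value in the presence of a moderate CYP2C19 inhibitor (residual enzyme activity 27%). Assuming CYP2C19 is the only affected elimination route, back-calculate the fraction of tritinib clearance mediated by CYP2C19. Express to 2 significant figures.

0.29

CL'/CL = 1 / 1.27 = 0.7874
0.27·fm + (1 − fm) = 0.7874
fm = (0.7874 − 1) / (0.27 − 1) = 0.29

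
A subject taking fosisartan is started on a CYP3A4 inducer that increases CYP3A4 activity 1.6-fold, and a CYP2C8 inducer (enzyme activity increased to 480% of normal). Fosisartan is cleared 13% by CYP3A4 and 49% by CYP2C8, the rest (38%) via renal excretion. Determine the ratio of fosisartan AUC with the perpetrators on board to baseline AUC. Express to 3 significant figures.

0.340

CYP3A4: 0.13 × 1.6 = 0.208
CYP2C8: 0.49 × 4.8 = 2.352
Other: 0.38 (unchanged)
New clearance relative to baseline: 0.208 + 2.352 + 0.38 = 2.94.
Because AUC varies inversely with clearance, the combined effect is 1 / 2.94 = 0.340.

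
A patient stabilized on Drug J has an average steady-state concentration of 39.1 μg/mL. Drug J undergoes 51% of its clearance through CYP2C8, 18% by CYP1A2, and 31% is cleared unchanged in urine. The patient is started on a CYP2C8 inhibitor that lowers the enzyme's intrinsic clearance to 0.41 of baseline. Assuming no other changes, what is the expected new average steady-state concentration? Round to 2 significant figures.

CYP2C8: 0.51 × 0.41 = 0.2091
CYP1A2: 0.18 (unchanged)
Other: 0.31 (unchanged)
CL_new/CL_old = 0.2091 + 0.18 + 0.31 = 0.6991.
With dosing unchanged, average steady-state concentration scales as 1/CL: 39.1 / 0.6991 = 56 μg/mL.

56 μg/mL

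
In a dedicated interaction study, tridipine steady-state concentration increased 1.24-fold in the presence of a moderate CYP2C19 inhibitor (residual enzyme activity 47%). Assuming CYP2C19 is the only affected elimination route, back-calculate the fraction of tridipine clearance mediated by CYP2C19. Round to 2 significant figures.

0.37

Let fm be the CYP2C19 fraction. New clearance relative to baseline = fm × 0.47 + (1 − fm).
Steady-state concentration ratio = 1 / (new CL fraction), so new CL fraction = 1 / 1.24 = 0.8065.
fm × 0.47 + 1 − fm = 0.8065  ⇒  fm × (0.47 − 1) = −0.1935  ⇒  fm = 0.37.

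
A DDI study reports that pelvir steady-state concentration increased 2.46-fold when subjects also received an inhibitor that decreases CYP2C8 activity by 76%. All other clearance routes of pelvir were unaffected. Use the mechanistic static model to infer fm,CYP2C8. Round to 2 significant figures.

0.78

CL'/CL = 1 / 2.46 = 0.4065
0.24·fm + (1 − fm) = 0.4065
fm = (0.4065 − 1) / (0.24 − 1) = 0.78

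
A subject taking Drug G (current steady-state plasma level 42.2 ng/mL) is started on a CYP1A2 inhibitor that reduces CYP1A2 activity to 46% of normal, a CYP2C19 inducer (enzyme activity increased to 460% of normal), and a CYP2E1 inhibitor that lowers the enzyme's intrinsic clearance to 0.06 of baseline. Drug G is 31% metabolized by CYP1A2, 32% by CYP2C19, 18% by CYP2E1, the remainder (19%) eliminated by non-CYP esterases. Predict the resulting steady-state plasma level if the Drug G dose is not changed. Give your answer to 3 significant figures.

23.2 ng/mL

CYP1A2: 0.31 × 0.46 = 0.1426
CYP2C19: 0.32 × 4.6 = 1.472
CYP2E1: 0.18 × 0.06 = 0.0108
Other: 0.19 (unchanged)
CL_new/CL_old = 0.1426 + 1.472 + 0.0108 + 0.19 = 1.8154.
Dividing the baseline by the relative clearance: 42.2 / 1.8154 = 23.2 ng/mL.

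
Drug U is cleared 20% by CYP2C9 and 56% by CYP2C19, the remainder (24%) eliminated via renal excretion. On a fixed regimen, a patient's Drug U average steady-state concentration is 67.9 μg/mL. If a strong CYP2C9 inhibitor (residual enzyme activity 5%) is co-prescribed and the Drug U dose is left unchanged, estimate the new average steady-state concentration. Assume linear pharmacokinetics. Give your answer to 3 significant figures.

The CYP2C9 pathway (20% of clearance) falls to 0.05× activity: 0.2 × 0.05 = 0.01.
CYP2C19 (56%) and the residual 24% are unaffected.
CL_new/CL_old = 0.01 + 0.56 + 0.24 = 0.81.
Average steady-state concentration ∝ 1/CL, so new value = 67.9 / 0.81 = 83.8 μg/mL.

83.8 μg/mL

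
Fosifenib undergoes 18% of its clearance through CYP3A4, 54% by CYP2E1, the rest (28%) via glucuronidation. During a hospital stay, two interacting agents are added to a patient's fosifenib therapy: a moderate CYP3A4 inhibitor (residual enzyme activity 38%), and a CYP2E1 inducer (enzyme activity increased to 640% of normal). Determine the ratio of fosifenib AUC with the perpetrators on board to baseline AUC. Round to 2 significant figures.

0.26

The CYP3A4 pathway (18% of clearance) falls to 0.38× activity: 0.18 × 0.38 = 0.0684.
The CYP2E1 pathway (54% of clearance) increases to 6.4× activity: 0.54 × 6.4 = 3.456.
The remaining 28% of clearance is unaffected.
Relative clearance = 0.0684 + 3.456 + 0.28 = 3.8044.
AUC ∝ 1/CL: fold-change = 1 / 3.8044 = 0.26.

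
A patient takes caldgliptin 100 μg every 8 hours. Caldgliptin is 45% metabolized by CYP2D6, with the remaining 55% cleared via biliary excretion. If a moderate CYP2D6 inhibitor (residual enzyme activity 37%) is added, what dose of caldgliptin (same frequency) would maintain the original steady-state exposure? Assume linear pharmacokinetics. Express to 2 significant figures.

72 μg

The CYP2D6 pathway (45% of clearance) is reduced to 0.37× activity: 0.45 × 0.37 = 0.1665.
Non-CYP routes (55%) are unchanged.
CL_new/CL_old = 0.1665 + 0.55 = 0.7165.
Exposure is unchanged when dose changes in proportion to clearance. New dose = 100 μg × 0.7165 = 72 μg.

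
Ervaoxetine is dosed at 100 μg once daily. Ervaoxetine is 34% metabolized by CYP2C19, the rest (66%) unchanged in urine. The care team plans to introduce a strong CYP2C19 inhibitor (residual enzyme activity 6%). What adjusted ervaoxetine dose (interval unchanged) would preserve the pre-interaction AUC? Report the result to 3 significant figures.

The CYP2C19 pathway (34% of clearance) drops to 0.06× activity: 0.34 × 0.06 = 0.0204.
Non-CYP routes (66%) are unchanged.
Relative clearance = 0.0204 + 0.66 = 0.6804.
To maintain the same steady-state level, dose must scale with clearance: new dose = 100 × 0.6804 = 68.0 μg.

68.0 μg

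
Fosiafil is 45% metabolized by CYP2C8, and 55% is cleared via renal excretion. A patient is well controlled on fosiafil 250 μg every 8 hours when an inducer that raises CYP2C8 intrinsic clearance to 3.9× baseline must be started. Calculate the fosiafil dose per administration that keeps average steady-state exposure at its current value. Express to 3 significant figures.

576 μg

The CYP2C8 pathway (45% of clearance) is boosted to 3.9× activity: 0.45 × 3.9 = 1.755.
Non-CYP routes (55%) are unchanged.
CL_new/CL_old = 1.755 + 0.55 = 2.305.
Css,avg = (dose rate)/CL, so holding Css fixed requires dose ∝ CL: 250 × 2.305 = 576 μg.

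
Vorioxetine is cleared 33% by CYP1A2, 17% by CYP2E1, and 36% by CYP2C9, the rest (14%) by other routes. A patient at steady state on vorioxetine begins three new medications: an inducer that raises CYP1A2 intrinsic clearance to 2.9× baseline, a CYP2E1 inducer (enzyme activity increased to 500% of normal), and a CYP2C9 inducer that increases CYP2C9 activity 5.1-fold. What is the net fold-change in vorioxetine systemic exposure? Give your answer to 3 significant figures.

CYP1A2: 0.33 × 2.9 = 0.957
CYP2E1: 0.17 × 5 = 0.85
CYP2C9: 0.36 × 5.1 = 1.836
Other: 0.14 (unchanged)
New clearance relative to baseline: 0.957 + 0.85 + 1.836 + 0.14 = 3.783.
Systemic exposure ∝ 1/CL: fold-change = 1 / 3.783 = 0.264.

0.264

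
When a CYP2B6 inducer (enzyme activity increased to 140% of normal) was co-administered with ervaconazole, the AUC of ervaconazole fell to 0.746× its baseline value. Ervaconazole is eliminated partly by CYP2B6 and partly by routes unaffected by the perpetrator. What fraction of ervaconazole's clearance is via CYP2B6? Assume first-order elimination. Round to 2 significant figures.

0.85

Let fm be the CYP2B6 fraction. New clearance relative to baseline = fm × 1.4 + (1 − fm).
AUC ratio = 1 / (new CL fraction), so new CL fraction = 1 / 0.746 = 1.34.
fm × 1.4 + 1 − fm = 1.34  ⇒  fm × (1.4 − 1) = 0.3405  ⇒  fm = 0.85.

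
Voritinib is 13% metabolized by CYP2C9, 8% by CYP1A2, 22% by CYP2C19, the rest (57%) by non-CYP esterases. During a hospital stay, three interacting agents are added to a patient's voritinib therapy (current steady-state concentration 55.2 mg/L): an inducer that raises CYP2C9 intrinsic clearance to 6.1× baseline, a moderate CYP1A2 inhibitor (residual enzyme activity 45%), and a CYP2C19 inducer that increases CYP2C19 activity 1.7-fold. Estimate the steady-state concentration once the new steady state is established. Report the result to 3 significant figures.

CYP2C9: 0.13 × 6.1 = 0.793
CYP1A2: 0.08 × 0.45 = 0.036
CYP2C19: 0.22 × 1.7 = 0.374
Other: 0.57 (unchanged)
New clearance relative to baseline: 0.793 + 0.036 + 0.374 + 0.57 = 1.773.
Dividing the baseline by the relative clearance: 55.2 / 1.773 = 31.1 mg/L.

31.1 mg/L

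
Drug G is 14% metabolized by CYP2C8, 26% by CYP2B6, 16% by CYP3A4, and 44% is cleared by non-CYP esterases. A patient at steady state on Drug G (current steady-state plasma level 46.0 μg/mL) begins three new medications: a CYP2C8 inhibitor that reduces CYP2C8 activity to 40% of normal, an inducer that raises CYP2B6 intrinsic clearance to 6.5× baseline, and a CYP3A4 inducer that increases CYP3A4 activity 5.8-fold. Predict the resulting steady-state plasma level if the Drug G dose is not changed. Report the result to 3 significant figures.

The CYP2C8 pathway (14% of clearance) drops to 0.4× activity: 0.14 × 0.4 = 0.056.
The CYP2B6 pathway (26% of clearance) rises to 6.5× activity: 0.26 × 6.5 = 1.69.
The CYP3A4 pathway (16% of clearance) increases to 5.8× activity: 0.16 × 5.8 = 0.928.
Non-CYP routes (44%) are unchanged.
Relative clearance = 0.056 + 1.69 + 0.928 + 0.44 = 3.114.
New steady-state plasma level = 46.0 / 3.114 = 14.8 μg/mL (concentration scales inversely with clearance).

14.8 μg/mL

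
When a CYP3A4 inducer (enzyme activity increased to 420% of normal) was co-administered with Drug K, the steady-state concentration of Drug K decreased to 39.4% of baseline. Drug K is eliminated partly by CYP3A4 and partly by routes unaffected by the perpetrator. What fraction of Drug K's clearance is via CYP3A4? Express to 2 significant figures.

0.48

CL'/CL = 1 / 0.394 = 2.538
4.2·fm + (1 − fm) = 2.538
fm = (2.538 − 1) / (4.2 − 1) = 0.48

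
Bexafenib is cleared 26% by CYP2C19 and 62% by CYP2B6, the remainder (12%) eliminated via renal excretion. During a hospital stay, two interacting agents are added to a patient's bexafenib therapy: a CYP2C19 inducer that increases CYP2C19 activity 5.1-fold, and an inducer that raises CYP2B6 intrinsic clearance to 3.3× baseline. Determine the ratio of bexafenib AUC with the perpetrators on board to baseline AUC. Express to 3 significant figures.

0.286

CYP2C19: 0.26 × 5.1 = 1.326
CYP2B6: 0.62 × 3.3 = 2.046
Other: 0.12 (unchanged)
New clearance relative to baseline: 1.326 + 2.046 + 0.12 = 3.492.
Net AUC ratio = 1 / 3.492 = 0.286.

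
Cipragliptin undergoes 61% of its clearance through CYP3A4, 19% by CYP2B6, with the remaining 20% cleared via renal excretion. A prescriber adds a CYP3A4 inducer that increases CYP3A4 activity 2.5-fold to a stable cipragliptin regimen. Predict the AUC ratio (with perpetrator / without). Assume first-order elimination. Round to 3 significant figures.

0.522

CYP3A4: 0.61 × 2.5 = 1.525
CYP2B6: 0.19 (unchanged)
Other: 0.2 (unchanged)
New clearance relative to baseline: 1.525 + 0.19 + 0.2 = 1.915.
Since AUC ∝ 1/CL, the ratio is 1 / 1.915 = 0.522.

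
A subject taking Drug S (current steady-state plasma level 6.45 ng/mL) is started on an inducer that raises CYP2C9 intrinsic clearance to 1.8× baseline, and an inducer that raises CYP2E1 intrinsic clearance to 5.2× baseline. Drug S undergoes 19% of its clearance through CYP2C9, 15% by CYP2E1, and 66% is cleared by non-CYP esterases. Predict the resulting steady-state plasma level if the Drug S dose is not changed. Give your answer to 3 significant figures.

The CYP2C9 pathway (19% of clearance) increases to 1.8× activity: 0.19 × 1.8 = 0.342.
The CYP2E1 pathway (15% of clearance) rises to 5.2× activity: 0.15 × 5.2 = 0.78.
Non-CYP routes (66%) are unchanged.
Relative clearance = 0.342 + 0.78 + 0.66 = 1.782.
New steady-state plasma level = 6.45 / 1.782 = 3.62 ng/mL (concentration scales inversely with clearance).

3.62 ng/mL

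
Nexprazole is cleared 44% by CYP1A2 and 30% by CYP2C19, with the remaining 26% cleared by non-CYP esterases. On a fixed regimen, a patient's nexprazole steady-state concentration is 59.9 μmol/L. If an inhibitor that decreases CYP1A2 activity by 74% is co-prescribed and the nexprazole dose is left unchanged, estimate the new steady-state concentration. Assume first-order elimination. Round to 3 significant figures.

88.8 μmol/L

CYP1A2: 0.44 × 0.26 = 0.1144
CYP2C19: 0.3 (unchanged)
Other: 0.26 (unchanged)
Relative clearance = 0.1144 + 0.3 + 0.26 = 0.6744.
Steady-state concentration ∝ 1/CL, so new value = 59.9 / 0.6744 = 88.8 μmol/L.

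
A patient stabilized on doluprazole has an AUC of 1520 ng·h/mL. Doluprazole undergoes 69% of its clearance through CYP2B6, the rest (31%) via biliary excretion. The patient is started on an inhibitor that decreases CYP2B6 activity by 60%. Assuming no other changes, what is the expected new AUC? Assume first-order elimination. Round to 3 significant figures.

2.59 × 10³ ng·h/mL

CYP2B6: 0.69 × 0.4 = 0.276
Other: 0.31 (unchanged)
Relative clearance = 0.276 + 0.31 = 0.586.
New AUC = baseline ÷ relative clearance = 1520 / 0.586 = 2.59 × 10³ ng·h/mL.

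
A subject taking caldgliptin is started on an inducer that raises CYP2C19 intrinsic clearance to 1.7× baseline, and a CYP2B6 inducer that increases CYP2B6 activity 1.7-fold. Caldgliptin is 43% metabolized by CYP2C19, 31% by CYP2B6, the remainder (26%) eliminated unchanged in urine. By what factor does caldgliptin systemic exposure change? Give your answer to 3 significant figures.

0.659

The CYP2C19 pathway (43% of clearance) increases to 1.7× activity: 0.43 × 1.7 = 0.731.
The CYP2B6 pathway (31% of clearance) increases to 1.7× activity: 0.31 × 1.7 = 0.527.
Non-CYP routes (26%) are unchanged.
New clearance relative to baseline: 0.731 + 0.527 + 0.26 = 1.518.
Net systemic exposure ratio = 1 / 1.518 = 0.659.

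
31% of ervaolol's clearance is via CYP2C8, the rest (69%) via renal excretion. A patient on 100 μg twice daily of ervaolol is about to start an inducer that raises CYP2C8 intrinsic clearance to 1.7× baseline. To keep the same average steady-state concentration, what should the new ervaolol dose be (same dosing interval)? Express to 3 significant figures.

CYP2C8: 0.31 × 1.7 = 0.527
Other: 0.69 (unchanged)
CL_new/CL_old = 0.527 + 0.69 = 1.217.
To maintain the same steady-state level, dose must scale with clearance: new dose = 100 × 1.217 = 122 μg.

122 μg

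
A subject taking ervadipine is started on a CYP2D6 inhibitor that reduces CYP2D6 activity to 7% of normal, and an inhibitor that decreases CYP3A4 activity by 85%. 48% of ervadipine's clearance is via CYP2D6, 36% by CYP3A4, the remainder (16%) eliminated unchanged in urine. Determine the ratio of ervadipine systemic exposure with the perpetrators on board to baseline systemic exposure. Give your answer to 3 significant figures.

4.04

CYP2D6: 0.48 × 0.07 = 0.0336
CYP3A4: 0.36 × 0.15 = 0.054
Other: 0.16 (unchanged)
New clearance relative to baseline: 0.0336 + 0.054 + 0.16 = 0.2476.
Because systemic exposure varies inversely with clearance, the combined effect is 1 / 0.2476 = 4.04.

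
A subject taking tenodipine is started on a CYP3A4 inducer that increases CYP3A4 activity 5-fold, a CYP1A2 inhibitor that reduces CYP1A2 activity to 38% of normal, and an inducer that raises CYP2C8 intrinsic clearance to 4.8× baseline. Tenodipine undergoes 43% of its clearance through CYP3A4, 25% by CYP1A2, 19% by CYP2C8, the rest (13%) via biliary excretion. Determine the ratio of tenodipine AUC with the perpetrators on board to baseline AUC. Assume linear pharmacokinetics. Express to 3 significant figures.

The CYP3A4 pathway (43% of clearance) rises to 5× activity: 0.43 × 5 = 2.15.
The CYP1A2 pathway (25% of clearance) is reduced to 0.38× activity: 0.25 × 0.38 = 0.095.
The CYP2C8 pathway (19% of clearance) is boosted to 4.8× activity: 0.19 × 4.8 = 0.912.
Non-CYP routes (13%) are unchanged.
New clearance relative to baseline: 2.15 + 0.095 + 0.912 + 0.13 = 3.287.
AUC ∝ 1/CL: fold-change = 1 / 3.287 = 0.304.

0.304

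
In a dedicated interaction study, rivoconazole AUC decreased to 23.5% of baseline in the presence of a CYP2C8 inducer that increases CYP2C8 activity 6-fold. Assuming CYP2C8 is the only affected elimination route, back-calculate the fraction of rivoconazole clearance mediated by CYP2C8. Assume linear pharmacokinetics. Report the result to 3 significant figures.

0.651

Let x = fm,CYP2C8. Because AUC ∝ 1/CL, relative clearance rose to 1/0.235 = 4.255.
Only the CYP2C8 route changed, so 4.255 = x·6 + (1 − x), giving x = 0.651.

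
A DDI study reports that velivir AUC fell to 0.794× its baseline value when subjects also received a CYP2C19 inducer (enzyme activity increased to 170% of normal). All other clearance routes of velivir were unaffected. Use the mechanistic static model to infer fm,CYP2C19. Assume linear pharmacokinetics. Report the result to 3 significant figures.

CL'/CL = 1 / 0.794 = 1.259
1.7·fm + (1 − fm) = 1.259
fm = (1.259 − 1) / (1.7 − 1) = 0.371

0.371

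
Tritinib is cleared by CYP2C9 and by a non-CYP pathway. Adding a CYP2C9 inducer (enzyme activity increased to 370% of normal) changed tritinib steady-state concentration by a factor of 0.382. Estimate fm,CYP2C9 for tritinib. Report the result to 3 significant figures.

0.599

CL'/CL = 1 / 0.382 = 2.618
3.7·fm + (1 − fm) = 2.618
fm = (2.618 − 1) / (3.7 − 1) = 0.599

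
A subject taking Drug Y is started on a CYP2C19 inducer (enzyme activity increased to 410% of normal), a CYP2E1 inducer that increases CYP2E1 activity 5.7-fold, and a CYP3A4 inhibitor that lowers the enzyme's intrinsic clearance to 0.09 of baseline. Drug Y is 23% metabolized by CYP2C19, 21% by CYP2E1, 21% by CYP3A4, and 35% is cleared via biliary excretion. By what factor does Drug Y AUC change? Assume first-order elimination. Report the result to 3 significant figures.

0.399

The CYP2C19 pathway (23% of clearance) rises to 4.1× activity: 0.23 × 4.1 = 0.943.
The CYP2E1 pathway (21% of clearance) is boosted to 5.7× activity: 0.21 × 5.7 = 1.197.
The CYP3A4 pathway (21% of clearance) falls to 0.09× activity: 0.21 × 0.09 = 0.0189.
The remaining 35% of clearance is unaffected.
Relative clearance = 0.943 + 1.197 + 0.0189 + 0.35 = 2.5089.
Because AUC varies inversely with clearance, the combined effect is 1 / 2.5089 = 0.399.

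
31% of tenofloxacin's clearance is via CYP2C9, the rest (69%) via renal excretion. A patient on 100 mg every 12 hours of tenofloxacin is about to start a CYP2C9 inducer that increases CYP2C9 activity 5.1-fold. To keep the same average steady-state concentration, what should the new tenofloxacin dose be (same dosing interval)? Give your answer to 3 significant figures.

CYP2C9: 0.31 × 5.1 = 1.581
Other: 0.69 (unchanged)
Relative clearance = 1.581 + 0.69 = 2.271.
Exposure is unchanged when dose changes in proportion to clearance. New dose = 100 mg × 2.271 = 227 mg.

227 mg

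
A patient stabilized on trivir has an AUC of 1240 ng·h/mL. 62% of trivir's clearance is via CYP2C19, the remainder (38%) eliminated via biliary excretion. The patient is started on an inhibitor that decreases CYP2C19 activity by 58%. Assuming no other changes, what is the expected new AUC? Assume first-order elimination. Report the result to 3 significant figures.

1.94 × 10³ ng·h/mL

CYP2C19: 0.62 × 0.42 = 0.2604
Other: 0.38 (unchanged)
Relative clearance = 0.2604 + 0.38 = 0.6404.
With dosing unchanged, AUC scales as 1/CL: 1240 / 0.6404 = 1.94 × 10³ ng·h/mL.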